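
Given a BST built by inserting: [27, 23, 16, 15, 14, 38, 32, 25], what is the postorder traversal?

Tree insertion order: [27, 23, 16, 15, 14, 38, 32, 25]
Tree (level-order array): [27, 23, 38, 16, 25, 32, None, 15, None, None, None, None, None, 14]
Postorder traversal: [14, 15, 16, 25, 23, 32, 38, 27]


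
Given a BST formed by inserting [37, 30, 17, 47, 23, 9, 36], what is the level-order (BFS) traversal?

Tree insertion order: [37, 30, 17, 47, 23, 9, 36]
Tree (level-order array): [37, 30, 47, 17, 36, None, None, 9, 23]
BFS from the root, enqueuing left then right child of each popped node:
  queue [37] -> pop 37, enqueue [30, 47], visited so far: [37]
  queue [30, 47] -> pop 30, enqueue [17, 36], visited so far: [37, 30]
  queue [47, 17, 36] -> pop 47, enqueue [none], visited so far: [37, 30, 47]
  queue [17, 36] -> pop 17, enqueue [9, 23], visited so far: [37, 30, 47, 17]
  queue [36, 9, 23] -> pop 36, enqueue [none], visited so far: [37, 30, 47, 17, 36]
  queue [9, 23] -> pop 9, enqueue [none], visited so far: [37, 30, 47, 17, 36, 9]
  queue [23] -> pop 23, enqueue [none], visited so far: [37, 30, 47, 17, 36, 9, 23]
Result: [37, 30, 47, 17, 36, 9, 23]


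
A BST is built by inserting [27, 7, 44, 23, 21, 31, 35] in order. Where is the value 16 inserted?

Starting tree (level order): [27, 7, 44, None, 23, 31, None, 21, None, None, 35]
Insertion path: 27 -> 7 -> 23 -> 21
Result: insert 16 as left child of 21
Final tree (level order): [27, 7, 44, None, 23, 31, None, 21, None, None, 35, 16]


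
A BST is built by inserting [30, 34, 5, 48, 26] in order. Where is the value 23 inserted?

Starting tree (level order): [30, 5, 34, None, 26, None, 48]
Insertion path: 30 -> 5 -> 26
Result: insert 23 as left child of 26
Final tree (level order): [30, 5, 34, None, 26, None, 48, 23]


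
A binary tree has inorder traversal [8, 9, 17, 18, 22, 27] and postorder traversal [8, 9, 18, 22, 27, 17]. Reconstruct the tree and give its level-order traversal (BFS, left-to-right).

Inorder:   [8, 9, 17, 18, 22, 27]
Postorder: [8, 9, 18, 22, 27, 17]
Algorithm: postorder visits root last, so walk postorder right-to-left;
each value is the root of the current inorder slice — split it at that
value, recurse on the right subtree first, then the left.
Recursive splits:
  root=17; inorder splits into left=[8, 9], right=[18, 22, 27]
  root=27; inorder splits into left=[18, 22], right=[]
  root=22; inorder splits into left=[18], right=[]
  root=18; inorder splits into left=[], right=[]
  root=9; inorder splits into left=[8], right=[]
  root=8; inorder splits into left=[], right=[]
Reconstructed level-order: [17, 9, 27, 8, 22, 18]


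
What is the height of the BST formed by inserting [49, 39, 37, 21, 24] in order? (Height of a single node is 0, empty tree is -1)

Insertion order: [49, 39, 37, 21, 24]
Tree (level-order array): [49, 39, None, 37, None, 21, None, None, 24]
Compute height bottom-up (empty subtree = -1):
  height(24) = 1 + max(-1, -1) = 0
  height(21) = 1 + max(-1, 0) = 1
  height(37) = 1 + max(1, -1) = 2
  height(39) = 1 + max(2, -1) = 3
  height(49) = 1 + max(3, -1) = 4
Height = 4


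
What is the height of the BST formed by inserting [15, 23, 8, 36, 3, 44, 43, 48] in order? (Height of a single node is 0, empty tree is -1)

Insertion order: [15, 23, 8, 36, 3, 44, 43, 48]
Tree (level-order array): [15, 8, 23, 3, None, None, 36, None, None, None, 44, 43, 48]
Compute height bottom-up (empty subtree = -1):
  height(3) = 1 + max(-1, -1) = 0
  height(8) = 1 + max(0, -1) = 1
  height(43) = 1 + max(-1, -1) = 0
  height(48) = 1 + max(-1, -1) = 0
  height(44) = 1 + max(0, 0) = 1
  height(36) = 1 + max(-1, 1) = 2
  height(23) = 1 + max(-1, 2) = 3
  height(15) = 1 + max(1, 3) = 4
Height = 4


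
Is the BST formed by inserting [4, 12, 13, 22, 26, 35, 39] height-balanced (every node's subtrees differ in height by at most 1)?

Tree (level-order array): [4, None, 12, None, 13, None, 22, None, 26, None, 35, None, 39]
Definition: a tree is height-balanced if, at every node, |h(left) - h(right)| <= 1 (empty subtree has height -1).
Bottom-up per-node check:
  node 39: h_left=-1, h_right=-1, diff=0 [OK], height=0
  node 35: h_left=-1, h_right=0, diff=1 [OK], height=1
  node 26: h_left=-1, h_right=1, diff=2 [FAIL (|-1-1|=2 > 1)], height=2
  node 22: h_left=-1, h_right=2, diff=3 [FAIL (|-1-2|=3 > 1)], height=3
  node 13: h_left=-1, h_right=3, diff=4 [FAIL (|-1-3|=4 > 1)], height=4
  node 12: h_left=-1, h_right=4, diff=5 [FAIL (|-1-4|=5 > 1)], height=5
  node 4: h_left=-1, h_right=5, diff=6 [FAIL (|-1-5|=6 > 1)], height=6
Node 26 violates the condition: |-1 - 1| = 2 > 1.
Result: Not balanced


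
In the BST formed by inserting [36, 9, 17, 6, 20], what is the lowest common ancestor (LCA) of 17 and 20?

Tree insertion order: [36, 9, 17, 6, 20]
Tree (level-order array): [36, 9, None, 6, 17, None, None, None, 20]
In a BST, the LCA of p=17, q=20 is the first node v on the
root-to-leaf path with p <= v <= q (go left if both < v, right if both > v).
Walk from root:
  at 36: both 17 and 20 < 36, go left
  at 9: both 17 and 20 > 9, go right
  at 17: 17 <= 17 <= 20, this is the LCA
LCA = 17


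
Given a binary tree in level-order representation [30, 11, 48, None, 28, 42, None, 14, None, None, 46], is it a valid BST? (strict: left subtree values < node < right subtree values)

Level-order array: [30, 11, 48, None, 28, 42, None, 14, None, None, 46]
Validate using subtree bounds (lo, hi): at each node, require lo < value < hi,
then recurse left with hi=value and right with lo=value.
Preorder trace (stopping at first violation):
  at node 30 with bounds (-inf, +inf): OK
  at node 11 with bounds (-inf, 30): OK
  at node 28 with bounds (11, 30): OK
  at node 14 with bounds (11, 28): OK
  at node 48 with bounds (30, +inf): OK
  at node 42 with bounds (30, 48): OK
  at node 46 with bounds (42, 48): OK
No violation found at any node.
Result: Valid BST


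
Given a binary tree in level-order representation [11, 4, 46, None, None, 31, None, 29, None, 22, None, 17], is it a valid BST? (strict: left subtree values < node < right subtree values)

Level-order array: [11, 4, 46, None, None, 31, None, 29, None, 22, None, 17]
Validate using subtree bounds (lo, hi): at each node, require lo < value < hi,
then recurse left with hi=value and right with lo=value.
Preorder trace (stopping at first violation):
  at node 11 with bounds (-inf, +inf): OK
  at node 4 with bounds (-inf, 11): OK
  at node 46 with bounds (11, +inf): OK
  at node 31 with bounds (11, 46): OK
  at node 29 with bounds (11, 31): OK
  at node 22 with bounds (11, 29): OK
  at node 17 with bounds (11, 22): OK
No violation found at any node.
Result: Valid BST


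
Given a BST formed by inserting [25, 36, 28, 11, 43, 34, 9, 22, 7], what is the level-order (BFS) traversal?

Tree insertion order: [25, 36, 28, 11, 43, 34, 9, 22, 7]
Tree (level-order array): [25, 11, 36, 9, 22, 28, 43, 7, None, None, None, None, 34]
BFS from the root, enqueuing left then right child of each popped node:
  queue [25] -> pop 25, enqueue [11, 36], visited so far: [25]
  queue [11, 36] -> pop 11, enqueue [9, 22], visited so far: [25, 11]
  queue [36, 9, 22] -> pop 36, enqueue [28, 43], visited so far: [25, 11, 36]
  queue [9, 22, 28, 43] -> pop 9, enqueue [7], visited so far: [25, 11, 36, 9]
  queue [22, 28, 43, 7] -> pop 22, enqueue [none], visited so far: [25, 11, 36, 9, 22]
  queue [28, 43, 7] -> pop 28, enqueue [34], visited so far: [25, 11, 36, 9, 22, 28]
  queue [43, 7, 34] -> pop 43, enqueue [none], visited so far: [25, 11, 36, 9, 22, 28, 43]
  queue [7, 34] -> pop 7, enqueue [none], visited so far: [25, 11, 36, 9, 22, 28, 43, 7]
  queue [34] -> pop 34, enqueue [none], visited so far: [25, 11, 36, 9, 22, 28, 43, 7, 34]
Result: [25, 11, 36, 9, 22, 28, 43, 7, 34]


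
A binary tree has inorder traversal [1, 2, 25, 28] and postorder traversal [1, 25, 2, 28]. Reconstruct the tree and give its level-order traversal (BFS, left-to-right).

Inorder:   [1, 2, 25, 28]
Postorder: [1, 25, 2, 28]
Algorithm: postorder visits root last, so walk postorder right-to-left;
each value is the root of the current inorder slice — split it at that
value, recurse on the right subtree first, then the left.
Recursive splits:
  root=28; inorder splits into left=[1, 2, 25], right=[]
  root=2; inorder splits into left=[1], right=[25]
  root=25; inorder splits into left=[], right=[]
  root=1; inorder splits into left=[], right=[]
Reconstructed level-order: [28, 2, 1, 25]


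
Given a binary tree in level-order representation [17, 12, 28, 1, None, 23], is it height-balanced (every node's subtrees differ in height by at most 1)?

Tree (level-order array): [17, 12, 28, 1, None, 23]
Definition: a tree is height-balanced if, at every node, |h(left) - h(right)| <= 1 (empty subtree has height -1).
Bottom-up per-node check:
  node 1: h_left=-1, h_right=-1, diff=0 [OK], height=0
  node 12: h_left=0, h_right=-1, diff=1 [OK], height=1
  node 23: h_left=-1, h_right=-1, diff=0 [OK], height=0
  node 28: h_left=0, h_right=-1, diff=1 [OK], height=1
  node 17: h_left=1, h_right=1, diff=0 [OK], height=2
All nodes satisfy the balance condition.
Result: Balanced


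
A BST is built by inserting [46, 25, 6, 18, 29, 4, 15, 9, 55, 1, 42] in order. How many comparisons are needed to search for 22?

Search path for 22: 46 -> 25 -> 6 -> 18
Found: False
Comparisons: 4


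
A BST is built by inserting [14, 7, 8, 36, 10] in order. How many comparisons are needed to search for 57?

Search path for 57: 14 -> 36
Found: False
Comparisons: 2


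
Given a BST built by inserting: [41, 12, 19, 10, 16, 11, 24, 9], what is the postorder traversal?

Tree insertion order: [41, 12, 19, 10, 16, 11, 24, 9]
Tree (level-order array): [41, 12, None, 10, 19, 9, 11, 16, 24]
Postorder traversal: [9, 11, 10, 16, 24, 19, 12, 41]


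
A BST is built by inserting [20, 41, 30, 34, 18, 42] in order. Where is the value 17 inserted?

Starting tree (level order): [20, 18, 41, None, None, 30, 42, None, 34]
Insertion path: 20 -> 18
Result: insert 17 as left child of 18
Final tree (level order): [20, 18, 41, 17, None, 30, 42, None, None, None, 34]


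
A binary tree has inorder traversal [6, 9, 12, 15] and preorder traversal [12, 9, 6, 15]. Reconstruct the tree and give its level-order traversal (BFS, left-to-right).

Inorder:  [6, 9, 12, 15]
Preorder: [12, 9, 6, 15]
Algorithm: preorder visits root first, so consume preorder in order;
for each root, split the current inorder slice at that value into
left-subtree inorder and right-subtree inorder, then recurse.
Recursive splits:
  root=12; inorder splits into left=[6, 9], right=[15]
  root=9; inorder splits into left=[6], right=[]
  root=6; inorder splits into left=[], right=[]
  root=15; inorder splits into left=[], right=[]
Reconstructed level-order: [12, 9, 15, 6]


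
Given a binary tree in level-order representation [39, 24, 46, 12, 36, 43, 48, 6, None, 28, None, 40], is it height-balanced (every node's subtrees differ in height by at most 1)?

Tree (level-order array): [39, 24, 46, 12, 36, 43, 48, 6, None, 28, None, 40]
Definition: a tree is height-balanced if, at every node, |h(left) - h(right)| <= 1 (empty subtree has height -1).
Bottom-up per-node check:
  node 6: h_left=-1, h_right=-1, diff=0 [OK], height=0
  node 12: h_left=0, h_right=-1, diff=1 [OK], height=1
  node 28: h_left=-1, h_right=-1, diff=0 [OK], height=0
  node 36: h_left=0, h_right=-1, diff=1 [OK], height=1
  node 24: h_left=1, h_right=1, diff=0 [OK], height=2
  node 40: h_left=-1, h_right=-1, diff=0 [OK], height=0
  node 43: h_left=0, h_right=-1, diff=1 [OK], height=1
  node 48: h_left=-1, h_right=-1, diff=0 [OK], height=0
  node 46: h_left=1, h_right=0, diff=1 [OK], height=2
  node 39: h_left=2, h_right=2, diff=0 [OK], height=3
All nodes satisfy the balance condition.
Result: Balanced


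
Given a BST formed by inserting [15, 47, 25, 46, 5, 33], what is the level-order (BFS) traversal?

Tree insertion order: [15, 47, 25, 46, 5, 33]
Tree (level-order array): [15, 5, 47, None, None, 25, None, None, 46, 33]
BFS from the root, enqueuing left then right child of each popped node:
  queue [15] -> pop 15, enqueue [5, 47], visited so far: [15]
  queue [5, 47] -> pop 5, enqueue [none], visited so far: [15, 5]
  queue [47] -> pop 47, enqueue [25], visited so far: [15, 5, 47]
  queue [25] -> pop 25, enqueue [46], visited so far: [15, 5, 47, 25]
  queue [46] -> pop 46, enqueue [33], visited so far: [15, 5, 47, 25, 46]
  queue [33] -> pop 33, enqueue [none], visited so far: [15, 5, 47, 25, 46, 33]
Result: [15, 5, 47, 25, 46, 33]


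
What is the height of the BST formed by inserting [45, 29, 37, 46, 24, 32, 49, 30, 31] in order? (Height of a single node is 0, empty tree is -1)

Insertion order: [45, 29, 37, 46, 24, 32, 49, 30, 31]
Tree (level-order array): [45, 29, 46, 24, 37, None, 49, None, None, 32, None, None, None, 30, None, None, 31]
Compute height bottom-up (empty subtree = -1):
  height(24) = 1 + max(-1, -1) = 0
  height(31) = 1 + max(-1, -1) = 0
  height(30) = 1 + max(-1, 0) = 1
  height(32) = 1 + max(1, -1) = 2
  height(37) = 1 + max(2, -1) = 3
  height(29) = 1 + max(0, 3) = 4
  height(49) = 1 + max(-1, -1) = 0
  height(46) = 1 + max(-1, 0) = 1
  height(45) = 1 + max(4, 1) = 5
Height = 5


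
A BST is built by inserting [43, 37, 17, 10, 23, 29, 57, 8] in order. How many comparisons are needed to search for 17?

Search path for 17: 43 -> 37 -> 17
Found: True
Comparisons: 3


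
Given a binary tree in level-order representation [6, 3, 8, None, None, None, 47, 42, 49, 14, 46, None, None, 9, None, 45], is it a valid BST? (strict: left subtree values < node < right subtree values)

Level-order array: [6, 3, 8, None, None, None, 47, 42, 49, 14, 46, None, None, 9, None, 45]
Validate using subtree bounds (lo, hi): at each node, require lo < value < hi,
then recurse left with hi=value and right with lo=value.
Preorder trace (stopping at first violation):
  at node 6 with bounds (-inf, +inf): OK
  at node 3 with bounds (-inf, 6): OK
  at node 8 with bounds (6, +inf): OK
  at node 47 with bounds (8, +inf): OK
  at node 42 with bounds (8, 47): OK
  at node 14 with bounds (8, 42): OK
  at node 9 with bounds (8, 14): OK
  at node 46 with bounds (42, 47): OK
  at node 45 with bounds (42, 46): OK
  at node 49 with bounds (47, +inf): OK
No violation found at any node.
Result: Valid BST


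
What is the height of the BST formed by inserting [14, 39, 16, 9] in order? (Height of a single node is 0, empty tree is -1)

Insertion order: [14, 39, 16, 9]
Tree (level-order array): [14, 9, 39, None, None, 16]
Compute height bottom-up (empty subtree = -1):
  height(9) = 1 + max(-1, -1) = 0
  height(16) = 1 + max(-1, -1) = 0
  height(39) = 1 + max(0, -1) = 1
  height(14) = 1 + max(0, 1) = 2
Height = 2


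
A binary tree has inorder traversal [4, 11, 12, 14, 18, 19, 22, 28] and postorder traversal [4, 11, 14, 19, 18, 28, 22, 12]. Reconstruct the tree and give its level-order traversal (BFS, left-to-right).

Inorder:   [4, 11, 12, 14, 18, 19, 22, 28]
Postorder: [4, 11, 14, 19, 18, 28, 22, 12]
Algorithm: postorder visits root last, so walk postorder right-to-left;
each value is the root of the current inorder slice — split it at that
value, recurse on the right subtree first, then the left.
Recursive splits:
  root=12; inorder splits into left=[4, 11], right=[14, 18, 19, 22, 28]
  root=22; inorder splits into left=[14, 18, 19], right=[28]
  root=28; inorder splits into left=[], right=[]
  root=18; inorder splits into left=[14], right=[19]
  root=19; inorder splits into left=[], right=[]
  root=14; inorder splits into left=[], right=[]
  root=11; inorder splits into left=[4], right=[]
  root=4; inorder splits into left=[], right=[]
Reconstructed level-order: [12, 11, 22, 4, 18, 28, 14, 19]


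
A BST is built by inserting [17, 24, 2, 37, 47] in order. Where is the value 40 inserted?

Starting tree (level order): [17, 2, 24, None, None, None, 37, None, 47]
Insertion path: 17 -> 24 -> 37 -> 47
Result: insert 40 as left child of 47
Final tree (level order): [17, 2, 24, None, None, None, 37, None, 47, 40]


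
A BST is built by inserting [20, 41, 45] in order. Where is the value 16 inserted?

Starting tree (level order): [20, None, 41, None, 45]
Insertion path: 20
Result: insert 16 as left child of 20
Final tree (level order): [20, 16, 41, None, None, None, 45]


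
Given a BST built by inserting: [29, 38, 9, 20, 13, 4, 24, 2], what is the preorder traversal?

Tree insertion order: [29, 38, 9, 20, 13, 4, 24, 2]
Tree (level-order array): [29, 9, 38, 4, 20, None, None, 2, None, 13, 24]
Preorder traversal: [29, 9, 4, 2, 20, 13, 24, 38]


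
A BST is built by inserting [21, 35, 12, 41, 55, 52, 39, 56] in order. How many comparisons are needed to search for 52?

Search path for 52: 21 -> 35 -> 41 -> 55 -> 52
Found: True
Comparisons: 5


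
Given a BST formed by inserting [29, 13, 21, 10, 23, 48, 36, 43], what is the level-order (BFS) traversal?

Tree insertion order: [29, 13, 21, 10, 23, 48, 36, 43]
Tree (level-order array): [29, 13, 48, 10, 21, 36, None, None, None, None, 23, None, 43]
BFS from the root, enqueuing left then right child of each popped node:
  queue [29] -> pop 29, enqueue [13, 48], visited so far: [29]
  queue [13, 48] -> pop 13, enqueue [10, 21], visited so far: [29, 13]
  queue [48, 10, 21] -> pop 48, enqueue [36], visited so far: [29, 13, 48]
  queue [10, 21, 36] -> pop 10, enqueue [none], visited so far: [29, 13, 48, 10]
  queue [21, 36] -> pop 21, enqueue [23], visited so far: [29, 13, 48, 10, 21]
  queue [36, 23] -> pop 36, enqueue [43], visited so far: [29, 13, 48, 10, 21, 36]
  queue [23, 43] -> pop 23, enqueue [none], visited so far: [29, 13, 48, 10, 21, 36, 23]
  queue [43] -> pop 43, enqueue [none], visited so far: [29, 13, 48, 10, 21, 36, 23, 43]
Result: [29, 13, 48, 10, 21, 36, 23, 43]


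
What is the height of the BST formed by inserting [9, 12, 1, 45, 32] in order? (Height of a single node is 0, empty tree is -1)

Insertion order: [9, 12, 1, 45, 32]
Tree (level-order array): [9, 1, 12, None, None, None, 45, 32]
Compute height bottom-up (empty subtree = -1):
  height(1) = 1 + max(-1, -1) = 0
  height(32) = 1 + max(-1, -1) = 0
  height(45) = 1 + max(0, -1) = 1
  height(12) = 1 + max(-1, 1) = 2
  height(9) = 1 + max(0, 2) = 3
Height = 3


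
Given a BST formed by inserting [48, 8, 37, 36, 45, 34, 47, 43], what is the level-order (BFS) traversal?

Tree insertion order: [48, 8, 37, 36, 45, 34, 47, 43]
Tree (level-order array): [48, 8, None, None, 37, 36, 45, 34, None, 43, 47]
BFS from the root, enqueuing left then right child of each popped node:
  queue [48] -> pop 48, enqueue [8], visited so far: [48]
  queue [8] -> pop 8, enqueue [37], visited so far: [48, 8]
  queue [37] -> pop 37, enqueue [36, 45], visited so far: [48, 8, 37]
  queue [36, 45] -> pop 36, enqueue [34], visited so far: [48, 8, 37, 36]
  queue [45, 34] -> pop 45, enqueue [43, 47], visited so far: [48, 8, 37, 36, 45]
  queue [34, 43, 47] -> pop 34, enqueue [none], visited so far: [48, 8, 37, 36, 45, 34]
  queue [43, 47] -> pop 43, enqueue [none], visited so far: [48, 8, 37, 36, 45, 34, 43]
  queue [47] -> pop 47, enqueue [none], visited so far: [48, 8, 37, 36, 45, 34, 43, 47]
Result: [48, 8, 37, 36, 45, 34, 43, 47]


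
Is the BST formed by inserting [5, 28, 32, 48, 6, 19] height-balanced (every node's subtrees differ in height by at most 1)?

Tree (level-order array): [5, None, 28, 6, 32, None, 19, None, 48]
Definition: a tree is height-balanced if, at every node, |h(left) - h(right)| <= 1 (empty subtree has height -1).
Bottom-up per-node check:
  node 19: h_left=-1, h_right=-1, diff=0 [OK], height=0
  node 6: h_left=-1, h_right=0, diff=1 [OK], height=1
  node 48: h_left=-1, h_right=-1, diff=0 [OK], height=0
  node 32: h_left=-1, h_right=0, diff=1 [OK], height=1
  node 28: h_left=1, h_right=1, diff=0 [OK], height=2
  node 5: h_left=-1, h_right=2, diff=3 [FAIL (|-1-2|=3 > 1)], height=3
Node 5 violates the condition: |-1 - 2| = 3 > 1.
Result: Not balanced


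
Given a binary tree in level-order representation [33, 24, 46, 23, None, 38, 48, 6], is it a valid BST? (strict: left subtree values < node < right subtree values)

Level-order array: [33, 24, 46, 23, None, 38, 48, 6]
Validate using subtree bounds (lo, hi): at each node, require lo < value < hi,
then recurse left with hi=value and right with lo=value.
Preorder trace (stopping at first violation):
  at node 33 with bounds (-inf, +inf): OK
  at node 24 with bounds (-inf, 33): OK
  at node 23 with bounds (-inf, 24): OK
  at node 6 with bounds (-inf, 23): OK
  at node 46 with bounds (33, +inf): OK
  at node 38 with bounds (33, 46): OK
  at node 48 with bounds (46, +inf): OK
No violation found at any node.
Result: Valid BST


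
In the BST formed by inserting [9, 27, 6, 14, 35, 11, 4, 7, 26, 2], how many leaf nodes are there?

Tree built from: [9, 27, 6, 14, 35, 11, 4, 7, 26, 2]
Tree (level-order array): [9, 6, 27, 4, 7, 14, 35, 2, None, None, None, 11, 26]
Rule: A leaf has 0 children.
Per-node child counts:
  node 9: 2 child(ren)
  node 6: 2 child(ren)
  node 4: 1 child(ren)
  node 2: 0 child(ren)
  node 7: 0 child(ren)
  node 27: 2 child(ren)
  node 14: 2 child(ren)
  node 11: 0 child(ren)
  node 26: 0 child(ren)
  node 35: 0 child(ren)
Matching nodes: [2, 7, 11, 26, 35]
Count of leaf nodes: 5


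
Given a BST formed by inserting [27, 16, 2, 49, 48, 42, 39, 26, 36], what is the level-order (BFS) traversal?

Tree insertion order: [27, 16, 2, 49, 48, 42, 39, 26, 36]
Tree (level-order array): [27, 16, 49, 2, 26, 48, None, None, None, None, None, 42, None, 39, None, 36]
BFS from the root, enqueuing left then right child of each popped node:
  queue [27] -> pop 27, enqueue [16, 49], visited so far: [27]
  queue [16, 49] -> pop 16, enqueue [2, 26], visited so far: [27, 16]
  queue [49, 2, 26] -> pop 49, enqueue [48], visited so far: [27, 16, 49]
  queue [2, 26, 48] -> pop 2, enqueue [none], visited so far: [27, 16, 49, 2]
  queue [26, 48] -> pop 26, enqueue [none], visited so far: [27, 16, 49, 2, 26]
  queue [48] -> pop 48, enqueue [42], visited so far: [27, 16, 49, 2, 26, 48]
  queue [42] -> pop 42, enqueue [39], visited so far: [27, 16, 49, 2, 26, 48, 42]
  queue [39] -> pop 39, enqueue [36], visited so far: [27, 16, 49, 2, 26, 48, 42, 39]
  queue [36] -> pop 36, enqueue [none], visited so far: [27, 16, 49, 2, 26, 48, 42, 39, 36]
Result: [27, 16, 49, 2, 26, 48, 42, 39, 36]


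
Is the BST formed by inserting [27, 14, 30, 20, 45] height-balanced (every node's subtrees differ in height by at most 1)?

Tree (level-order array): [27, 14, 30, None, 20, None, 45]
Definition: a tree is height-balanced if, at every node, |h(left) - h(right)| <= 1 (empty subtree has height -1).
Bottom-up per-node check:
  node 20: h_left=-1, h_right=-1, diff=0 [OK], height=0
  node 14: h_left=-1, h_right=0, diff=1 [OK], height=1
  node 45: h_left=-1, h_right=-1, diff=0 [OK], height=0
  node 30: h_left=-1, h_right=0, diff=1 [OK], height=1
  node 27: h_left=1, h_right=1, diff=0 [OK], height=2
All nodes satisfy the balance condition.
Result: Balanced


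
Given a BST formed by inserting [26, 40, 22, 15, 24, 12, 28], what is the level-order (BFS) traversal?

Tree insertion order: [26, 40, 22, 15, 24, 12, 28]
Tree (level-order array): [26, 22, 40, 15, 24, 28, None, 12]
BFS from the root, enqueuing left then right child of each popped node:
  queue [26] -> pop 26, enqueue [22, 40], visited so far: [26]
  queue [22, 40] -> pop 22, enqueue [15, 24], visited so far: [26, 22]
  queue [40, 15, 24] -> pop 40, enqueue [28], visited so far: [26, 22, 40]
  queue [15, 24, 28] -> pop 15, enqueue [12], visited so far: [26, 22, 40, 15]
  queue [24, 28, 12] -> pop 24, enqueue [none], visited so far: [26, 22, 40, 15, 24]
  queue [28, 12] -> pop 28, enqueue [none], visited so far: [26, 22, 40, 15, 24, 28]
  queue [12] -> pop 12, enqueue [none], visited so far: [26, 22, 40, 15, 24, 28, 12]
Result: [26, 22, 40, 15, 24, 28, 12]


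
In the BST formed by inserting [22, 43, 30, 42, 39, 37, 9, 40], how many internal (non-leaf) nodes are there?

Tree built from: [22, 43, 30, 42, 39, 37, 9, 40]
Tree (level-order array): [22, 9, 43, None, None, 30, None, None, 42, 39, None, 37, 40]
Rule: An internal node has at least one child.
Per-node child counts:
  node 22: 2 child(ren)
  node 9: 0 child(ren)
  node 43: 1 child(ren)
  node 30: 1 child(ren)
  node 42: 1 child(ren)
  node 39: 2 child(ren)
  node 37: 0 child(ren)
  node 40: 0 child(ren)
Matching nodes: [22, 43, 30, 42, 39]
Count of internal (non-leaf) nodes: 5


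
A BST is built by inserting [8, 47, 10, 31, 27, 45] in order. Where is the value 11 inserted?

Starting tree (level order): [8, None, 47, 10, None, None, 31, 27, 45]
Insertion path: 8 -> 47 -> 10 -> 31 -> 27
Result: insert 11 as left child of 27
Final tree (level order): [8, None, 47, 10, None, None, 31, 27, 45, 11]


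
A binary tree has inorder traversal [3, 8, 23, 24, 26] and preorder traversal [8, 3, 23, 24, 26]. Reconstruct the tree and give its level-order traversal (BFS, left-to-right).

Inorder:  [3, 8, 23, 24, 26]
Preorder: [8, 3, 23, 24, 26]
Algorithm: preorder visits root first, so consume preorder in order;
for each root, split the current inorder slice at that value into
left-subtree inorder and right-subtree inorder, then recurse.
Recursive splits:
  root=8; inorder splits into left=[3], right=[23, 24, 26]
  root=3; inorder splits into left=[], right=[]
  root=23; inorder splits into left=[], right=[24, 26]
  root=24; inorder splits into left=[], right=[26]
  root=26; inorder splits into left=[], right=[]
Reconstructed level-order: [8, 3, 23, 24, 26]


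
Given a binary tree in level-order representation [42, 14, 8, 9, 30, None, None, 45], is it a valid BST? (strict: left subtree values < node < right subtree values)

Level-order array: [42, 14, 8, 9, 30, None, None, 45]
Validate using subtree bounds (lo, hi): at each node, require lo < value < hi,
then recurse left with hi=value and right with lo=value.
Preorder trace (stopping at first violation):
  at node 42 with bounds (-inf, +inf): OK
  at node 14 with bounds (-inf, 42): OK
  at node 9 with bounds (-inf, 14): OK
  at node 45 with bounds (-inf, 9): VIOLATION
Node 45 violates its bound: not (-inf < 45 < 9).
Result: Not a valid BST


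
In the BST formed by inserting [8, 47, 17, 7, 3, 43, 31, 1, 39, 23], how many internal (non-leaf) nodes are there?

Tree built from: [8, 47, 17, 7, 3, 43, 31, 1, 39, 23]
Tree (level-order array): [8, 7, 47, 3, None, 17, None, 1, None, None, 43, None, None, 31, None, 23, 39]
Rule: An internal node has at least one child.
Per-node child counts:
  node 8: 2 child(ren)
  node 7: 1 child(ren)
  node 3: 1 child(ren)
  node 1: 0 child(ren)
  node 47: 1 child(ren)
  node 17: 1 child(ren)
  node 43: 1 child(ren)
  node 31: 2 child(ren)
  node 23: 0 child(ren)
  node 39: 0 child(ren)
Matching nodes: [8, 7, 3, 47, 17, 43, 31]
Count of internal (non-leaf) nodes: 7


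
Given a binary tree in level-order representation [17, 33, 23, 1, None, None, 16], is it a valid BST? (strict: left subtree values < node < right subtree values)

Level-order array: [17, 33, 23, 1, None, None, 16]
Validate using subtree bounds (lo, hi): at each node, require lo < value < hi,
then recurse left with hi=value and right with lo=value.
Preorder trace (stopping at first violation):
  at node 17 with bounds (-inf, +inf): OK
  at node 33 with bounds (-inf, 17): VIOLATION
Node 33 violates its bound: not (-inf < 33 < 17).
Result: Not a valid BST


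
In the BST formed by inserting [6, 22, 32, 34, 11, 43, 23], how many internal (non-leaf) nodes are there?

Tree built from: [6, 22, 32, 34, 11, 43, 23]
Tree (level-order array): [6, None, 22, 11, 32, None, None, 23, 34, None, None, None, 43]
Rule: An internal node has at least one child.
Per-node child counts:
  node 6: 1 child(ren)
  node 22: 2 child(ren)
  node 11: 0 child(ren)
  node 32: 2 child(ren)
  node 23: 0 child(ren)
  node 34: 1 child(ren)
  node 43: 0 child(ren)
Matching nodes: [6, 22, 32, 34]
Count of internal (non-leaf) nodes: 4


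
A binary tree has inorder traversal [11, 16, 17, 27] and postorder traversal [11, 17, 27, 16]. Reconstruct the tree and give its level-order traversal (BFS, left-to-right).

Inorder:   [11, 16, 17, 27]
Postorder: [11, 17, 27, 16]
Algorithm: postorder visits root last, so walk postorder right-to-left;
each value is the root of the current inorder slice — split it at that
value, recurse on the right subtree first, then the left.
Recursive splits:
  root=16; inorder splits into left=[11], right=[17, 27]
  root=27; inorder splits into left=[17], right=[]
  root=17; inorder splits into left=[], right=[]
  root=11; inorder splits into left=[], right=[]
Reconstructed level-order: [16, 11, 27, 17]


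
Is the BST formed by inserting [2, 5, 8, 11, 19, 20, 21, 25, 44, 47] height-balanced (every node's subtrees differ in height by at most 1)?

Tree (level-order array): [2, None, 5, None, 8, None, 11, None, 19, None, 20, None, 21, None, 25, None, 44, None, 47]
Definition: a tree is height-balanced if, at every node, |h(left) - h(right)| <= 1 (empty subtree has height -1).
Bottom-up per-node check:
  node 47: h_left=-1, h_right=-1, diff=0 [OK], height=0
  node 44: h_left=-1, h_right=0, diff=1 [OK], height=1
  node 25: h_left=-1, h_right=1, diff=2 [FAIL (|-1-1|=2 > 1)], height=2
  node 21: h_left=-1, h_right=2, diff=3 [FAIL (|-1-2|=3 > 1)], height=3
  node 20: h_left=-1, h_right=3, diff=4 [FAIL (|-1-3|=4 > 1)], height=4
  node 19: h_left=-1, h_right=4, diff=5 [FAIL (|-1-4|=5 > 1)], height=5
  node 11: h_left=-1, h_right=5, diff=6 [FAIL (|-1-5|=6 > 1)], height=6
  node 8: h_left=-1, h_right=6, diff=7 [FAIL (|-1-6|=7 > 1)], height=7
  node 5: h_left=-1, h_right=7, diff=8 [FAIL (|-1-7|=8 > 1)], height=8
  node 2: h_left=-1, h_right=8, diff=9 [FAIL (|-1-8|=9 > 1)], height=9
Node 25 violates the condition: |-1 - 1| = 2 > 1.
Result: Not balanced


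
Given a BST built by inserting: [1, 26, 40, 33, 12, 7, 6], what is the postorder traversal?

Tree insertion order: [1, 26, 40, 33, 12, 7, 6]
Tree (level-order array): [1, None, 26, 12, 40, 7, None, 33, None, 6]
Postorder traversal: [6, 7, 12, 33, 40, 26, 1]


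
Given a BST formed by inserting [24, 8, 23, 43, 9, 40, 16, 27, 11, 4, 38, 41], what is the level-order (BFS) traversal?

Tree insertion order: [24, 8, 23, 43, 9, 40, 16, 27, 11, 4, 38, 41]
Tree (level-order array): [24, 8, 43, 4, 23, 40, None, None, None, 9, None, 27, 41, None, 16, None, 38, None, None, 11]
BFS from the root, enqueuing left then right child of each popped node:
  queue [24] -> pop 24, enqueue [8, 43], visited so far: [24]
  queue [8, 43] -> pop 8, enqueue [4, 23], visited so far: [24, 8]
  queue [43, 4, 23] -> pop 43, enqueue [40], visited so far: [24, 8, 43]
  queue [4, 23, 40] -> pop 4, enqueue [none], visited so far: [24, 8, 43, 4]
  queue [23, 40] -> pop 23, enqueue [9], visited so far: [24, 8, 43, 4, 23]
  queue [40, 9] -> pop 40, enqueue [27, 41], visited so far: [24, 8, 43, 4, 23, 40]
  queue [9, 27, 41] -> pop 9, enqueue [16], visited so far: [24, 8, 43, 4, 23, 40, 9]
  queue [27, 41, 16] -> pop 27, enqueue [38], visited so far: [24, 8, 43, 4, 23, 40, 9, 27]
  queue [41, 16, 38] -> pop 41, enqueue [none], visited so far: [24, 8, 43, 4, 23, 40, 9, 27, 41]
  queue [16, 38] -> pop 16, enqueue [11], visited so far: [24, 8, 43, 4, 23, 40, 9, 27, 41, 16]
  queue [38, 11] -> pop 38, enqueue [none], visited so far: [24, 8, 43, 4, 23, 40, 9, 27, 41, 16, 38]
  queue [11] -> pop 11, enqueue [none], visited so far: [24, 8, 43, 4, 23, 40, 9, 27, 41, 16, 38, 11]
Result: [24, 8, 43, 4, 23, 40, 9, 27, 41, 16, 38, 11]


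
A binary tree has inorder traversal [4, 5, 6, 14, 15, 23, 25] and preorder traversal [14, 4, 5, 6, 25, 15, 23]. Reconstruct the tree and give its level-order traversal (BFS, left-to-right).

Inorder:  [4, 5, 6, 14, 15, 23, 25]
Preorder: [14, 4, 5, 6, 25, 15, 23]
Algorithm: preorder visits root first, so consume preorder in order;
for each root, split the current inorder slice at that value into
left-subtree inorder and right-subtree inorder, then recurse.
Recursive splits:
  root=14; inorder splits into left=[4, 5, 6], right=[15, 23, 25]
  root=4; inorder splits into left=[], right=[5, 6]
  root=5; inorder splits into left=[], right=[6]
  root=6; inorder splits into left=[], right=[]
  root=25; inorder splits into left=[15, 23], right=[]
  root=15; inorder splits into left=[], right=[23]
  root=23; inorder splits into left=[], right=[]
Reconstructed level-order: [14, 4, 25, 5, 15, 6, 23]


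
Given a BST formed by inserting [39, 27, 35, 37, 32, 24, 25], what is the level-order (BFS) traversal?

Tree insertion order: [39, 27, 35, 37, 32, 24, 25]
Tree (level-order array): [39, 27, None, 24, 35, None, 25, 32, 37]
BFS from the root, enqueuing left then right child of each popped node:
  queue [39] -> pop 39, enqueue [27], visited so far: [39]
  queue [27] -> pop 27, enqueue [24, 35], visited so far: [39, 27]
  queue [24, 35] -> pop 24, enqueue [25], visited so far: [39, 27, 24]
  queue [35, 25] -> pop 35, enqueue [32, 37], visited so far: [39, 27, 24, 35]
  queue [25, 32, 37] -> pop 25, enqueue [none], visited so far: [39, 27, 24, 35, 25]
  queue [32, 37] -> pop 32, enqueue [none], visited so far: [39, 27, 24, 35, 25, 32]
  queue [37] -> pop 37, enqueue [none], visited so far: [39, 27, 24, 35, 25, 32, 37]
Result: [39, 27, 24, 35, 25, 32, 37]


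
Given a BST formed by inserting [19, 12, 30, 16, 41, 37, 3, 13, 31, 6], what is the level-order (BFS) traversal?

Tree insertion order: [19, 12, 30, 16, 41, 37, 3, 13, 31, 6]
Tree (level-order array): [19, 12, 30, 3, 16, None, 41, None, 6, 13, None, 37, None, None, None, None, None, 31]
BFS from the root, enqueuing left then right child of each popped node:
  queue [19] -> pop 19, enqueue [12, 30], visited so far: [19]
  queue [12, 30] -> pop 12, enqueue [3, 16], visited so far: [19, 12]
  queue [30, 3, 16] -> pop 30, enqueue [41], visited so far: [19, 12, 30]
  queue [3, 16, 41] -> pop 3, enqueue [6], visited so far: [19, 12, 30, 3]
  queue [16, 41, 6] -> pop 16, enqueue [13], visited so far: [19, 12, 30, 3, 16]
  queue [41, 6, 13] -> pop 41, enqueue [37], visited so far: [19, 12, 30, 3, 16, 41]
  queue [6, 13, 37] -> pop 6, enqueue [none], visited so far: [19, 12, 30, 3, 16, 41, 6]
  queue [13, 37] -> pop 13, enqueue [none], visited so far: [19, 12, 30, 3, 16, 41, 6, 13]
  queue [37] -> pop 37, enqueue [31], visited so far: [19, 12, 30, 3, 16, 41, 6, 13, 37]
  queue [31] -> pop 31, enqueue [none], visited so far: [19, 12, 30, 3, 16, 41, 6, 13, 37, 31]
Result: [19, 12, 30, 3, 16, 41, 6, 13, 37, 31]


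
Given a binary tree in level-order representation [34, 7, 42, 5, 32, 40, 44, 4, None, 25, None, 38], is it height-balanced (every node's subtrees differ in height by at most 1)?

Tree (level-order array): [34, 7, 42, 5, 32, 40, 44, 4, None, 25, None, 38]
Definition: a tree is height-balanced if, at every node, |h(left) - h(right)| <= 1 (empty subtree has height -1).
Bottom-up per-node check:
  node 4: h_left=-1, h_right=-1, diff=0 [OK], height=0
  node 5: h_left=0, h_right=-1, diff=1 [OK], height=1
  node 25: h_left=-1, h_right=-1, diff=0 [OK], height=0
  node 32: h_left=0, h_right=-1, diff=1 [OK], height=1
  node 7: h_left=1, h_right=1, diff=0 [OK], height=2
  node 38: h_left=-1, h_right=-1, diff=0 [OK], height=0
  node 40: h_left=0, h_right=-1, diff=1 [OK], height=1
  node 44: h_left=-1, h_right=-1, diff=0 [OK], height=0
  node 42: h_left=1, h_right=0, diff=1 [OK], height=2
  node 34: h_left=2, h_right=2, diff=0 [OK], height=3
All nodes satisfy the balance condition.
Result: Balanced


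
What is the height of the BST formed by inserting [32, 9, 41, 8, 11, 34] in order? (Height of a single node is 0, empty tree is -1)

Insertion order: [32, 9, 41, 8, 11, 34]
Tree (level-order array): [32, 9, 41, 8, 11, 34]
Compute height bottom-up (empty subtree = -1):
  height(8) = 1 + max(-1, -1) = 0
  height(11) = 1 + max(-1, -1) = 0
  height(9) = 1 + max(0, 0) = 1
  height(34) = 1 + max(-1, -1) = 0
  height(41) = 1 + max(0, -1) = 1
  height(32) = 1 + max(1, 1) = 2
Height = 2


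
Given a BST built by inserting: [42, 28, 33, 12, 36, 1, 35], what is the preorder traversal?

Tree insertion order: [42, 28, 33, 12, 36, 1, 35]
Tree (level-order array): [42, 28, None, 12, 33, 1, None, None, 36, None, None, 35]
Preorder traversal: [42, 28, 12, 1, 33, 36, 35]


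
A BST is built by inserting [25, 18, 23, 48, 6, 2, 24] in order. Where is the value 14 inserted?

Starting tree (level order): [25, 18, 48, 6, 23, None, None, 2, None, None, 24]
Insertion path: 25 -> 18 -> 6
Result: insert 14 as right child of 6
Final tree (level order): [25, 18, 48, 6, 23, None, None, 2, 14, None, 24]


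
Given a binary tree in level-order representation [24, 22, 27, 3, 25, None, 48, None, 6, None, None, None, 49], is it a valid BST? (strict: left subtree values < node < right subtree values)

Level-order array: [24, 22, 27, 3, 25, None, 48, None, 6, None, None, None, 49]
Validate using subtree bounds (lo, hi): at each node, require lo < value < hi,
then recurse left with hi=value and right with lo=value.
Preorder trace (stopping at first violation):
  at node 24 with bounds (-inf, +inf): OK
  at node 22 with bounds (-inf, 24): OK
  at node 3 with bounds (-inf, 22): OK
  at node 6 with bounds (3, 22): OK
  at node 25 with bounds (22, 24): VIOLATION
Node 25 violates its bound: not (22 < 25 < 24).
Result: Not a valid BST


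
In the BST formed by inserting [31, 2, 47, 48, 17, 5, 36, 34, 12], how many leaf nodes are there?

Tree built from: [31, 2, 47, 48, 17, 5, 36, 34, 12]
Tree (level-order array): [31, 2, 47, None, 17, 36, 48, 5, None, 34, None, None, None, None, 12]
Rule: A leaf has 0 children.
Per-node child counts:
  node 31: 2 child(ren)
  node 2: 1 child(ren)
  node 17: 1 child(ren)
  node 5: 1 child(ren)
  node 12: 0 child(ren)
  node 47: 2 child(ren)
  node 36: 1 child(ren)
  node 34: 0 child(ren)
  node 48: 0 child(ren)
Matching nodes: [12, 34, 48]
Count of leaf nodes: 3


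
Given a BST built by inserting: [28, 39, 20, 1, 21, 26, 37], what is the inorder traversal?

Tree insertion order: [28, 39, 20, 1, 21, 26, 37]
Tree (level-order array): [28, 20, 39, 1, 21, 37, None, None, None, None, 26]
Inorder traversal: [1, 20, 21, 26, 28, 37, 39]


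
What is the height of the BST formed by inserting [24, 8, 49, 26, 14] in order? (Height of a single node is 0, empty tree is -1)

Insertion order: [24, 8, 49, 26, 14]
Tree (level-order array): [24, 8, 49, None, 14, 26]
Compute height bottom-up (empty subtree = -1):
  height(14) = 1 + max(-1, -1) = 0
  height(8) = 1 + max(-1, 0) = 1
  height(26) = 1 + max(-1, -1) = 0
  height(49) = 1 + max(0, -1) = 1
  height(24) = 1 + max(1, 1) = 2
Height = 2


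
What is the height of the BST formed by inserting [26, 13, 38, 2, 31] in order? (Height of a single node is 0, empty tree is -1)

Insertion order: [26, 13, 38, 2, 31]
Tree (level-order array): [26, 13, 38, 2, None, 31]
Compute height bottom-up (empty subtree = -1):
  height(2) = 1 + max(-1, -1) = 0
  height(13) = 1 + max(0, -1) = 1
  height(31) = 1 + max(-1, -1) = 0
  height(38) = 1 + max(0, -1) = 1
  height(26) = 1 + max(1, 1) = 2
Height = 2


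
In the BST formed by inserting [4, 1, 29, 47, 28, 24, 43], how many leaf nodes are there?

Tree built from: [4, 1, 29, 47, 28, 24, 43]
Tree (level-order array): [4, 1, 29, None, None, 28, 47, 24, None, 43]
Rule: A leaf has 0 children.
Per-node child counts:
  node 4: 2 child(ren)
  node 1: 0 child(ren)
  node 29: 2 child(ren)
  node 28: 1 child(ren)
  node 24: 0 child(ren)
  node 47: 1 child(ren)
  node 43: 0 child(ren)
Matching nodes: [1, 24, 43]
Count of leaf nodes: 3


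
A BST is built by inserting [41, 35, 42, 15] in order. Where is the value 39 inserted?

Starting tree (level order): [41, 35, 42, 15]
Insertion path: 41 -> 35
Result: insert 39 as right child of 35
Final tree (level order): [41, 35, 42, 15, 39]


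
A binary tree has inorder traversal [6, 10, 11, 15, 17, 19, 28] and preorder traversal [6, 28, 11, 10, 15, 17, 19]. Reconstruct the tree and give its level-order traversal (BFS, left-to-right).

Inorder:  [6, 10, 11, 15, 17, 19, 28]
Preorder: [6, 28, 11, 10, 15, 17, 19]
Algorithm: preorder visits root first, so consume preorder in order;
for each root, split the current inorder slice at that value into
left-subtree inorder and right-subtree inorder, then recurse.
Recursive splits:
  root=6; inorder splits into left=[], right=[10, 11, 15, 17, 19, 28]
  root=28; inorder splits into left=[10, 11, 15, 17, 19], right=[]
  root=11; inorder splits into left=[10], right=[15, 17, 19]
  root=10; inorder splits into left=[], right=[]
  root=15; inorder splits into left=[], right=[17, 19]
  root=17; inorder splits into left=[], right=[19]
  root=19; inorder splits into left=[], right=[]
Reconstructed level-order: [6, 28, 11, 10, 15, 17, 19]
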